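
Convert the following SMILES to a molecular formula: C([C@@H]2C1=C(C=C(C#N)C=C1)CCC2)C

C13H15N

Heavy atoms from the SMILES: 13 C, 1 N.
Implicit hydrogens by atom environment:
  4 × C: 2 H each → 8
  3 × C (aromatic): 1 H each → 3
  3 × C (aromatic): no H
  1 × C: 3 H
  1 × C: 1 H
  1 × C: no H
  1 × N: no H
  Total hydrogens = 15.
Molecular formula: C13H15N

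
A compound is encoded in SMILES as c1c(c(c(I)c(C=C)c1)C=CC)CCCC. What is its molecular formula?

Heavy atoms from the SMILES: 15 C, 1 I.
Implicit hydrogens by atom environment:
  4 × C: 2 H each → 8
  4 × C (aromatic): no H
  3 × C: 1 H each → 3
  2 × C: 3 H each → 6
  2 × C (aromatic): 1 H each → 2
  1 × I: no H
  Total hydrogens = 19.
Molecular formula: C15H19I

C15H19I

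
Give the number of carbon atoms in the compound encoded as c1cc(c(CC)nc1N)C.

8

The symbol for carbon appears 8 times in the SMILES. Lowercase c denotes aromatic carbon and counts toward C.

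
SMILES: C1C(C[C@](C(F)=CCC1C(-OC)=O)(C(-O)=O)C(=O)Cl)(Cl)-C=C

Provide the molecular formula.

C14H15Cl2FO5

Heavy atoms from the SMILES: 14 C, 2 Cl, 1 F, 5 O.
Implicit hydrogens by atom environment:
  6 × C: no H
  4 × C: 2 H each → 8
  4 × O: no H
  3 × C: 1 H each → 3
  2 × Cl: no H
  1 × C: 3 H
  1 × F: no H
  1 × O: 1 H
  Total hydrogens = 15.
Molecular formula: C14H15Cl2FO5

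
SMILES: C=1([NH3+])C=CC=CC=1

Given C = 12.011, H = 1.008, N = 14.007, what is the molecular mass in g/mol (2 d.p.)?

94.14

Molecular formula: C6H8N+.
M = 6×12.011 + 8×1.008 + 1×14.007 = 94.14 g/mol.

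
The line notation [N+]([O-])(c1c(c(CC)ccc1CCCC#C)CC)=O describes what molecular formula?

C15H19NO2

Heavy atoms from the SMILES: 15 C, 1 N, 2 O.
Implicit hydrogens by atom environment:
  5 × C: 2 H each → 10
  4 × C (aromatic): no H
  2 × C: 3 H each → 6
  2 × C (aromatic): 1 H each → 2
  1 × C: 1 H
  1 × C: no H
  1 × N (charge +1): no H
  1 × O: no H
  1 × O (charge -1): no H
  Total hydrogens = 19.
Molecular formula: C15H19NO2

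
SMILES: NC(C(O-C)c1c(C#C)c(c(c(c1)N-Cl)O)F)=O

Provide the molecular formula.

Heavy atoms from the SMILES: 11 C, 1 Cl, 1 F, 2 N, 3 O.
Implicit hydrogens by atom environment:
  5 × C (aromatic): no H
  2 × C: 1 H each → 2
  2 × C: no H
  2 × O: no H
  1 × C: 3 H
  1 × C (aromatic): 1 H
  1 × Cl: no H
  1 × F: no H
  1 × N: 2 H
  1 × N: 1 H
  1 × O: 1 H
  Total hydrogens = 10.
Molecular formula: C11H10ClFN2O3

C11H10ClFN2O3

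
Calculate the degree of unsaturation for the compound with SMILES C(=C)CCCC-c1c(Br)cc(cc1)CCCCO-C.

5

Molecular formula from the SMILES: C17H25BrO.
DoU = (2C + 2 + N − H − X)/2 = (2·17 + 2 + 0 − 25 − 1)/2 = 10/2 = 5.
(Structurally: 1 ring(s) + 4 π bond(s) = 5.)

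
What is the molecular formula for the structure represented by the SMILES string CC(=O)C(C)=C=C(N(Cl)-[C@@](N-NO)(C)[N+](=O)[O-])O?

Heavy atoms from the SMILES: 8 C, 1 Cl, 4 N, 5 O.
Implicit hydrogens by atom environment:
  5 × C: no H
  3 × C: 3 H each → 9
  2 × N: 1 H each → 2
  2 × O: 1 H each → 2
  2 × O: no H
  1 × Cl: no H
  1 × N: no H
  1 × N (charge +1): no H
  1 × O (charge -1): no H
  Total hydrogens = 13.
Molecular formula: C8H13ClN4O5

C8H13ClN4O5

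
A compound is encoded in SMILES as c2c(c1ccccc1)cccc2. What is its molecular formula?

Heavy atoms from the SMILES: 12 C.
Implicit hydrogens by atom environment:
  10 × C (aromatic): 1 H each → 10
  2 × C (aromatic): no H
  Total hydrogens = 10.
Molecular formula: C12H10

C12H10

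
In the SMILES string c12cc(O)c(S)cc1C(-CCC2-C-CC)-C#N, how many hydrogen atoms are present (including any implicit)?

Hydrogens are implicit in SMILES; fill each atom to its normal valence:
  4 × C: 2 H each → 8
  4 × C (aromatic): no H
  2 × C (aromatic): 1 H each → 2
  2 × C: 1 H each → 2
  1 × C: 3 H
  1 × C: no H
  1 × N: no H
  1 × O: 1 H
  1 × S: 1 H
  Total hydrogens = 17.

17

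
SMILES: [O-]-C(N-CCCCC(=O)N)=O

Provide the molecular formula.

C6H11N2O3-

Heavy atoms from the SMILES: 6 C, 2 N, 3 O.
Implicit hydrogens by atom environment:
  4 × C: 2 H each → 8
  2 × C: no H
  2 × O: no H
  1 × N: 2 H
  1 × N: 1 H
  1 × O (charge -1): no H
  Total hydrogens = 11.
Net charge -1.
Molecular formula: C6H11N2O3-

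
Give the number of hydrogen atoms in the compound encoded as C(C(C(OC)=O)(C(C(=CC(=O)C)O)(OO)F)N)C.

16

Hydrogens are implicit in SMILES; fill each atom to its normal valence:
  5 × C: no H
  4 × O: no H
  3 × C: 3 H each → 9
  2 × O: 1 H each → 2
  1 × C: 2 H
  1 × C: 1 H
  1 × F: no H
  1 × N: 2 H
  Total hydrogens = 16.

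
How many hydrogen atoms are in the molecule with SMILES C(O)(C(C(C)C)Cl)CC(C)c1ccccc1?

Hydrogens are implicit in SMILES; fill each atom to its normal valence:
  5 × C (aromatic): 1 H each → 5
  4 × C: 1 H each → 4
  3 × C: 3 H each → 9
  1 × C: 2 H
  1 × C (aromatic): no H
  1 × Cl: no H
  1 × O: 1 H
  Total hydrogens = 21.

21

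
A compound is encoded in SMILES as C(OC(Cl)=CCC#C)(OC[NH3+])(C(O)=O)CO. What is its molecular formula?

C9H13ClNO5+

Heavy atoms from the SMILES: 9 C, 1 Cl, 1 N, 5 O.
Implicit hydrogens by atom environment:
  4 × C: no H
  3 × C: 2 H each → 6
  3 × O: no H
  2 × C: 1 H each → 2
  2 × O: 1 H each → 2
  1 × Cl: no H
  1 × N (charge +1): 3 H
  Total hydrogens = 13.
Net charge +1.
Molecular formula: C9H13ClNO5+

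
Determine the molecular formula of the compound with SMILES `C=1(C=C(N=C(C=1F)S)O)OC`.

C6H6FNO2S

Heavy atoms from the SMILES: 6 C, 1 F, 1 N, 2 O, 1 S.
Implicit hydrogens by atom environment:
  4 × C (aromatic): no H
  1 × C: 3 H
  1 × C (aromatic): 1 H
  1 × F: no H
  1 × N (aromatic): no H
  1 × O: 1 H
  1 × O: no H
  1 × S: 1 H
  Total hydrogens = 6.
Molecular formula: C6H6FNO2S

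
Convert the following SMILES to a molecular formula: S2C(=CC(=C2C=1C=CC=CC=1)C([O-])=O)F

C11H6FO2S-

Heavy atoms from the SMILES: 11 C, 1 F, 2 O, 1 S.
Implicit hydrogens by atom environment:
  6 × C (aromatic): 1 H each → 6
  4 × C (aromatic): no H
  1 × C: no H
  1 × F: no H
  1 × O: no H
  1 × O (charge -1): no H
  1 × S (aromatic): no H
  Total hydrogens = 6.
Net charge -1.
Molecular formula: C11H6FO2S-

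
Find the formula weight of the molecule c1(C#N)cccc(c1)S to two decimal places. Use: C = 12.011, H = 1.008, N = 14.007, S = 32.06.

135.18

Molecular formula: C7H5NS.
M = 7×12.011 + 5×1.008 + 1×14.007 + 1×32.06 = 135.18 g/mol.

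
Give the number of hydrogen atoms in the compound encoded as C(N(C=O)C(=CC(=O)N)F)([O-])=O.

4

Hydrogens are implicit in SMILES; fill each atom to its normal valence:
  3 × C: no H
  3 × O: no H
  2 × C: 1 H each → 2
  1 × F: no H
  1 × N: 2 H
  1 × N: no H
  1 × O (charge -1): no H
  Total hydrogens = 4.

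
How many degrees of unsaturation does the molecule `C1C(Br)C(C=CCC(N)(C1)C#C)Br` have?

4

Molecular formula from the SMILES: C10H13Br2N.
DoU = (2C + 2 + N − H − X)/2 = (2·10 + 2 + 1 − 13 − 2)/2 = 8/2 = 4.
(Structurally: 1 ring(s) + 3 π bond(s) = 4.)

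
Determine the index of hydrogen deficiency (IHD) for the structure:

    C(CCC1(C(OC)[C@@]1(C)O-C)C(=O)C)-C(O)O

2

Molecular formula from the SMILES: C12H22O5.
DoU = (2C + 2 + N − H − X)/2 = (2·12 + 2 + 0 − 22 − 0)/2 = 4/2 = 2.
(Structurally: 1 ring(s) + 1 π bond(s) = 2.)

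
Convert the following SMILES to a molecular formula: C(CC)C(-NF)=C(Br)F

Heavy atoms from the SMILES: 1 Br, 5 C, 2 F, 1 N.
Implicit hydrogens by atom environment:
  2 × C: 2 H each → 4
  2 × C: no H
  2 × F: no H
  1 × Br: no H
  1 × C: 3 H
  1 × N: 1 H
  Total hydrogens = 8.
Molecular formula: C5H8BrF2N

C5H8BrF2N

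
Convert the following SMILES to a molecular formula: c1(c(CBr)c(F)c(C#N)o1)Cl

Heavy atoms from the SMILES: 1 Br, 6 C, 1 Cl, 1 F, 1 N, 1 O.
Implicit hydrogens by atom environment:
  4 × C (aromatic): no H
  1 × Br: no H
  1 × C: 2 H
  1 × C: no H
  1 × Cl: no H
  1 × F: no H
  1 × N: no H
  1 × O (aromatic): no H
  Total hydrogens = 2.
Molecular formula: C6H2BrClFNO

C6H2BrClFNO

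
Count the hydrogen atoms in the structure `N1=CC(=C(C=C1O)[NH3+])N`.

8

Hydrogens are implicit in SMILES; fill each atom to its normal valence:
  3 × C (aromatic): no H
  2 × C (aromatic): 1 H each → 2
  1 × N (charge +1): 3 H
  1 × N: 2 H
  1 × N (aromatic): no H
  1 × O: 1 H
  Total hydrogens = 8.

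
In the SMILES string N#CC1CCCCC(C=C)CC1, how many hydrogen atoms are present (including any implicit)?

17

Hydrogens are implicit in SMILES; fill each atom to its normal valence:
  7 × C: 2 H each → 14
  3 × C: 1 H each → 3
  1 × C: no H
  1 × N: no H
  Total hydrogens = 17.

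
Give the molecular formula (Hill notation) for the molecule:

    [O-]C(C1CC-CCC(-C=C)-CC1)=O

C11H17O2-

Heavy atoms from the SMILES: 11 C, 2 O.
Implicit hydrogens by atom environment:
  7 × C: 2 H each → 14
  3 × C: 1 H each → 3
  1 × C: no H
  1 × O: no H
  1 × O (charge -1): no H
  Total hydrogens = 17.
Net charge -1.
Molecular formula: C11H17O2-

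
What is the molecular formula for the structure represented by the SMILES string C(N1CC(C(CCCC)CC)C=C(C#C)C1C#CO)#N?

C17H22N2O

Heavy atoms from the SMILES: 17 C, 2 N, 1 O.
Implicit hydrogens by atom environment:
  5 × C: 2 H each → 10
  5 × C: 1 H each → 5
  5 × C: no H
  2 × C: 3 H each → 6
  2 × N: no H
  1 × O: 1 H
  Total hydrogens = 22.
Molecular formula: C17H22N2O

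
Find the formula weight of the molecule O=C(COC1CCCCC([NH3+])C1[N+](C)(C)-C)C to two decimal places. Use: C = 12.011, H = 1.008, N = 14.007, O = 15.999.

244.38

Molecular formula: [C13H28N2O2]2+.
M = 13×12.011 + 28×1.008 + 2×14.007 + 2×15.999 = 244.38 g/mol.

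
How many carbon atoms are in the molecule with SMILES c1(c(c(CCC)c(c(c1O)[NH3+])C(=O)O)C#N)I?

11

The symbol for carbon appears 11 times in the SMILES. Lowercase c denotes aromatic carbon and counts toward C.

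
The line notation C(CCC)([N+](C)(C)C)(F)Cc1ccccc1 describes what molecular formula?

C14H23FN+

Heavy atoms from the SMILES: 14 C, 1 F, 1 N.
Implicit hydrogens by atom environment:
  5 × C (aromatic): 1 H each → 5
  4 × C: 3 H each → 12
  3 × C: 2 H each → 6
  1 × C: no H
  1 × C (aromatic): no H
  1 × F: no H
  1 × N (charge +1): no H
  Total hydrogens = 23.
Net charge +1.
Molecular formula: C14H23FN+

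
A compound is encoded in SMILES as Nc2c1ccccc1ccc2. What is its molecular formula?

C10H9N

Heavy atoms from the SMILES: 10 C, 1 N.
Implicit hydrogens by atom environment:
  7 × C (aromatic): 1 H each → 7
  3 × C (aromatic): no H
  1 × N: 2 H
  Total hydrogens = 9.
Molecular formula: C10H9N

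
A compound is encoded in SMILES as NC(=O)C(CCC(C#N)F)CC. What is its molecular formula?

Heavy atoms from the SMILES: 8 C, 1 F, 2 N, 1 O.
Implicit hydrogens by atom environment:
  3 × C: 2 H each → 6
  2 × C: 1 H each → 2
  2 × C: no H
  1 × C: 3 H
  1 × F: no H
  1 × N: 2 H
  1 × N: no H
  1 × O: no H
  Total hydrogens = 13.
Molecular formula: C8H13FN2O

C8H13FN2O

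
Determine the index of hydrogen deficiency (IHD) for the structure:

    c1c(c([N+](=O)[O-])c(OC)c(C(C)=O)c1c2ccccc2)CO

10

Molecular formula from the SMILES: C16H15NO5.
DoU = (2C + 2 + N − H − X)/2 = (2·16 + 2 + 1 − 15 − 0)/2 = 20/2 = 10.
(Structurally: 2 ring(s) + 8 π bond(s) = 10.)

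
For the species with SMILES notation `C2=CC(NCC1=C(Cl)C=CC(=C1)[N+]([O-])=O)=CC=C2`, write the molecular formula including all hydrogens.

Heavy atoms from the SMILES: 13 C, 1 Cl, 2 N, 2 O.
Implicit hydrogens by atom environment:
  8 × C (aromatic): 1 H each → 8
  4 × C (aromatic): no H
  1 × C: 2 H
  1 × Cl: no H
  1 × N: 1 H
  1 × N (charge +1): no H
  1 × O: no H
  1 × O (charge -1): no H
  Total hydrogens = 11.
Molecular formula: C13H11ClN2O2

C13H11ClN2O2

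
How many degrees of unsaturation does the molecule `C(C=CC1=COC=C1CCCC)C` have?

Molecular formula from the SMILES: C12H18O.
DoU = (2C + 2 + N − H − X)/2 = (2·12 + 2 + 0 − 18 − 0)/2 = 8/2 = 4.
(Structurally: 1 ring(s) + 3 π bond(s) = 4.)

4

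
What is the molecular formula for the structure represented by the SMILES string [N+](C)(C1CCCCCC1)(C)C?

Heavy atoms from the SMILES: 10 C, 1 N.
Implicit hydrogens by atom environment:
  6 × C: 2 H each → 12
  3 × C: 3 H each → 9
  1 × C: 1 H
  1 × N (charge +1): no H
  Total hydrogens = 22.
Net charge +1.
Molecular formula: C10H22N+

C10H22N+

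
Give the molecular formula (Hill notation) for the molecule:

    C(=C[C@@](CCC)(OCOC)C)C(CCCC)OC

Heavy atoms from the SMILES: 15 C, 3 O.
Implicit hydrogens by atom environment:
  6 × C: 2 H each → 12
  5 × C: 3 H each → 15
  3 × C: 1 H each → 3
  3 × O: no H
  1 × C: no H
  Total hydrogens = 30.
Molecular formula: C15H30O3

C15H30O3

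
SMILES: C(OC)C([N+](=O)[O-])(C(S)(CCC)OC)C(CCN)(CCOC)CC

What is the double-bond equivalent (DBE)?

1

Molecular formula from the SMILES: C16H34N2O5S.
DoU = (2C + 2 + N − H − X)/2 = (2·16 + 2 + 2 − 34 − 0)/2 = 2/2 = 1.
(Structurally: 0 ring(s) + 1 π bond(s) = 1.)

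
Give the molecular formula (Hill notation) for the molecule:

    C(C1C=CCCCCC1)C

Heavy atoms from the SMILES: 10 C.
Implicit hydrogens by atom environment:
  6 × C: 2 H each → 12
  3 × C: 1 H each → 3
  1 × C: 3 H
  Total hydrogens = 18.
Molecular formula: C10H18

C10H18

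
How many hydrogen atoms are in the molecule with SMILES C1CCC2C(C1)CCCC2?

18

Hydrogens are implicit in SMILES; fill each atom to its normal valence:
  8 × C: 2 H each → 16
  2 × C: 1 H each → 2
  Total hydrogens = 18.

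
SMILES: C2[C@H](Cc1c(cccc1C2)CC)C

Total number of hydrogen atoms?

18

Hydrogens are implicit in SMILES; fill each atom to its normal valence:
  4 × C: 2 H each → 8
  3 × C (aromatic): 1 H each → 3
  3 × C (aromatic): no H
  2 × C: 3 H each → 6
  1 × C: 1 H
  Total hydrogens = 18.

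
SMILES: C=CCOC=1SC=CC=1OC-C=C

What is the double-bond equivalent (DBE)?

5

Molecular formula from the SMILES: C10H12O2S.
DoU = (2C + 2 + N − H − X)/2 = (2·10 + 2 + 0 − 12 − 0)/2 = 10/2 = 5.
(Structurally: 1 ring(s) + 4 π bond(s) = 5.)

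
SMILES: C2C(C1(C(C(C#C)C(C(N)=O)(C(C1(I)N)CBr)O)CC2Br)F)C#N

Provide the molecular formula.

Heavy atoms from the SMILES: 2 Br, 15 C, 1 F, 1 I, 3 N, 2 O.
Implicit hydrogens by atom environment:
  6 × C: 1 H each → 6
  6 × C: no H
  3 × C: 2 H each → 6
  2 × Br: no H
  2 × N: 2 H each → 4
  1 × F: no H
  1 × I: no H
  1 × N: no H
  1 × O: 1 H
  1 × O: no H
  Total hydrogens = 17.
Molecular formula: C15H17Br2FIN3O2

C15H17Br2FIN3O2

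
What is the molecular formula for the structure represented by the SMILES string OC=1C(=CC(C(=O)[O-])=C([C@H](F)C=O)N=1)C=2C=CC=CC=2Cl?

C14H8ClFNO4-

Heavy atoms from the SMILES: 14 C, 1 Cl, 1 F, 1 N, 4 O.
Implicit hydrogens by atom environment:
  6 × C (aromatic): no H
  5 × C (aromatic): 1 H each → 5
  2 × C: 1 H each → 2
  2 × O: no H
  1 × C: no H
  1 × Cl: no H
  1 × F: no H
  1 × N (aromatic): no H
  1 × O: 1 H
  1 × O (charge -1): no H
  Total hydrogens = 8.
Net charge -1.
Molecular formula: C14H8ClFNO4-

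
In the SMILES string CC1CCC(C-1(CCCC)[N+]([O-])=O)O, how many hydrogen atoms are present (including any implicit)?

19

Hydrogens are implicit in SMILES; fill each atom to its normal valence:
  5 × C: 2 H each → 10
  2 × C: 3 H each → 6
  2 × C: 1 H each → 2
  1 × C: no H
  1 × N (charge +1): no H
  1 × O: 1 H
  1 × O: no H
  1 × O (charge -1): no H
  Total hydrogens = 19.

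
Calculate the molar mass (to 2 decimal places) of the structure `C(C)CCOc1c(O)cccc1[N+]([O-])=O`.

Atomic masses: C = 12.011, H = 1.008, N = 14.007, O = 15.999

Molecular formula: C10H13NO4.
M = 10×12.011 + 13×1.008 + 1×14.007 + 4×15.999 = 211.22 g/mol.

211.22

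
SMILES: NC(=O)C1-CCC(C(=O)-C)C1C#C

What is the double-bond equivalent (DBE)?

Molecular formula from the SMILES: C10H13NO2.
DoU = (2C + 2 + N − H − X)/2 = (2·10 + 2 + 1 − 13 − 0)/2 = 10/2 = 5.
(Structurally: 1 ring(s) + 4 π bond(s) = 5.)

5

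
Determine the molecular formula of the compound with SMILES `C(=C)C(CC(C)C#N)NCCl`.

Heavy atoms from the SMILES: 8 C, 1 Cl, 2 N.
Implicit hydrogens by atom environment:
  3 × C: 2 H each → 6
  3 × C: 1 H each → 3
  1 × C: 3 H
  1 × C: no H
  1 × Cl: no H
  1 × N: 1 H
  1 × N: no H
  Total hydrogens = 13.
Molecular formula: C8H13ClN2

C8H13ClN2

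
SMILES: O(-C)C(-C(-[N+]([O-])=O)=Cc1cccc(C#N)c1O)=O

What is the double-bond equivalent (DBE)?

Molecular formula from the SMILES: C11H8N2O5.
DoU = (2C + 2 + N − H − X)/2 = (2·11 + 2 + 2 − 8 − 0)/2 = 18/2 = 9.
(Structurally: 1 ring(s) + 8 π bond(s) = 9.)

9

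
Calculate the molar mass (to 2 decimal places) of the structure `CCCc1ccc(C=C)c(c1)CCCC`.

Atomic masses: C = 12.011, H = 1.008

202.34

Molecular formula: C15H22.
M = 15×12.011 + 22×1.008 = 202.34 g/mol.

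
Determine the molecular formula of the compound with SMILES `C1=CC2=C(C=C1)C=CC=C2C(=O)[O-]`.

Heavy atoms from the SMILES: 11 C, 2 O.
Implicit hydrogens by atom environment:
  7 × C (aromatic): 1 H each → 7
  3 × C (aromatic): no H
  1 × C: no H
  1 × O: no H
  1 × O (charge -1): no H
  Total hydrogens = 7.
Net charge -1.
Molecular formula: C11H7O2-

C11H7O2-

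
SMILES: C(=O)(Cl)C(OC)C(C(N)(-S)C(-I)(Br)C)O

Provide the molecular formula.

C7H12BrClINO3S

Heavy atoms from the SMILES: 1 Br, 7 C, 1 Cl, 1 I, 1 N, 3 O, 1 S.
Implicit hydrogens by atom environment:
  3 × C: no H
  2 × C: 3 H each → 6
  2 × C: 1 H each → 2
  2 × O: no H
  1 × Br: no H
  1 × Cl: no H
  1 × I: no H
  1 × N: 2 H
  1 × O: 1 H
  1 × S: 1 H
  Total hydrogens = 12.
Molecular formula: C7H12BrClINO3S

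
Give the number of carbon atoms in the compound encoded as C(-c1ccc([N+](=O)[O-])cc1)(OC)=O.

The symbol for carbon appears 8 times in the SMILES. Lowercase c denotes aromatic carbon and counts toward C.

8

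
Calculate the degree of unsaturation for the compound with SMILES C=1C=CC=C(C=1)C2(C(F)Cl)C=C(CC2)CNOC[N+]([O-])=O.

7

Molecular formula from the SMILES: C14H16ClFN2O3.
DoU = (2C + 2 + N − H − X)/2 = (2·14 + 2 + 2 − 16 − 2)/2 = 14/2 = 7.
(Structurally: 2 ring(s) + 5 π bond(s) = 7.)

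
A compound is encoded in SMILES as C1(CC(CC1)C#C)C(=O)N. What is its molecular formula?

C8H11NO

Heavy atoms from the SMILES: 8 C, 1 N, 1 O.
Implicit hydrogens by atom environment:
  3 × C: 2 H each → 6
  3 × C: 1 H each → 3
  2 × C: no H
  1 × N: 2 H
  1 × O: no H
  Total hydrogens = 11.
Molecular formula: C8H11NO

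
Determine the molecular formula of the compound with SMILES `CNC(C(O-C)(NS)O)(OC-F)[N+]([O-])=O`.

C5H12FN3O5S

Heavy atoms from the SMILES: 5 C, 1 F, 3 N, 5 O, 1 S.
Implicit hydrogens by atom environment:
  3 × O: no H
  2 × C: 3 H each → 6
  2 × C: no H
  2 × N: 1 H each → 2
  1 × C: 2 H
  1 × F: no H
  1 × N (charge +1): no H
  1 × O: 1 H
  1 × O (charge -1): no H
  1 × S: 1 H
  Total hydrogens = 12.
Molecular formula: C5H12FN3O5S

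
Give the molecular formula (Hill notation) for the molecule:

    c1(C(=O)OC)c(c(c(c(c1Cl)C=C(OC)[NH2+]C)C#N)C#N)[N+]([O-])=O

Heavy atoms from the SMILES: 14 C, 1 Cl, 4 N, 5 O.
Implicit hydrogens by atom environment:
  6 × C (aromatic): no H
  4 × C: no H
  4 × O: no H
  3 × C: 3 H each → 9
  2 × N: no H
  1 × C: 1 H
  1 × Cl: no H
  1 × N (charge +1): 2 H
  1 × N (charge +1): no H
  1 × O (charge -1): no H
  Total hydrogens = 12.
Net charge +1.
Molecular formula: C14H12ClN4O5+

C14H12ClN4O5+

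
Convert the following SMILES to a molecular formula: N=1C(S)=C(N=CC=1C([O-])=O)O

C5H3N2O3S-

Heavy atoms from the SMILES: 5 C, 2 N, 3 O, 1 S.
Implicit hydrogens by atom environment:
  3 × C (aromatic): no H
  2 × N (aromatic): no H
  1 × C (aromatic): 1 H
  1 × C: no H
  1 × O: 1 H
  1 × O: no H
  1 × O (charge -1): no H
  1 × S: 1 H
  Total hydrogens = 3.
Net charge -1.
Molecular formula: C5H3N2O3S-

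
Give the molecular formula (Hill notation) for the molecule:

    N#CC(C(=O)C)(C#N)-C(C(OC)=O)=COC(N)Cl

C10H10ClN3O4

Heavy atoms from the SMILES: 10 C, 1 Cl, 3 N, 4 O.
Implicit hydrogens by atom environment:
  6 × C: no H
  4 × O: no H
  2 × C: 3 H each → 6
  2 × C: 1 H each → 2
  2 × N: no H
  1 × Cl: no H
  1 × N: 2 H
  Total hydrogens = 10.
Molecular formula: C10H10ClN3O4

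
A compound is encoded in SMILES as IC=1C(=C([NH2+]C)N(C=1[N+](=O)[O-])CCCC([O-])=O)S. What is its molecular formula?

Heavy atoms from the SMILES: 9 C, 1 I, 3 N, 4 O, 1 S.
Implicit hydrogens by atom environment:
  4 × C (aromatic): no H
  3 × C: 2 H each → 6
  2 × O: no H
  2 × O (charge -1): no H
  1 × C: 3 H
  1 × C: no H
  1 × I: no H
  1 × N (charge +1): 2 H
  1 × N (aromatic): no H
  1 × N (charge +1): no H
  1 × S: 1 H
  Total hydrogens = 12.
Molecular formula: C9H12IN3O4S

C9H12IN3O4S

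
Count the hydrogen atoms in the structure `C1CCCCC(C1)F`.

13

Hydrogens are implicit in SMILES; fill each atom to its normal valence:
  6 × C: 2 H each → 12
  1 × C: 1 H
  1 × F: no H
  Total hydrogens = 13.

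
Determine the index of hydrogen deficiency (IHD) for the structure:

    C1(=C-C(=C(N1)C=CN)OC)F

Molecular formula from the SMILES: C7H9FN2O.
DoU = (2C + 2 + N − H − X)/2 = (2·7 + 2 + 2 − 9 − 1)/2 = 8/2 = 4.
(Structurally: 1 ring(s) + 3 π bond(s) = 4.)

4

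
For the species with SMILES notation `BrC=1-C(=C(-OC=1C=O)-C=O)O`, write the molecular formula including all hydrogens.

Heavy atoms from the SMILES: 1 Br, 6 C, 4 O.
Implicit hydrogens by atom environment:
  4 × C (aromatic): no H
  2 × C: 1 H each → 2
  2 × O: no H
  1 × Br: no H
  1 × O: 1 H
  1 × O (aromatic): no H
  Total hydrogens = 3.
Molecular formula: C6H3BrO4

C6H3BrO4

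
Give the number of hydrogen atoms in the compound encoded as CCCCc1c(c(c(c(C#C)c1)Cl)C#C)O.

Hydrogens are implicit in SMILES; fill each atom to its normal valence:
  5 × C (aromatic): no H
  3 × C: 2 H each → 6
  2 × C: 1 H each → 2
  2 × C: no H
  1 × C: 3 H
  1 × C (aromatic): 1 H
  1 × Cl: no H
  1 × O: 1 H
  Total hydrogens = 13.

13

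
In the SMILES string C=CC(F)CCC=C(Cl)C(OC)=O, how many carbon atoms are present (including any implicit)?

The symbol for carbon appears 9 times in the SMILES. (Cl is a single chlorine, not C + l.)

9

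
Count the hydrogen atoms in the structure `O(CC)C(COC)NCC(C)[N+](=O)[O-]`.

18

Hydrogens are implicit in SMILES; fill each atom to its normal valence:
  3 × C: 3 H each → 9
  3 × C: 2 H each → 6
  3 × O: no H
  2 × C: 1 H each → 2
  1 × N: 1 H
  1 × N (charge +1): no H
  1 × O (charge -1): no H
  Total hydrogens = 18.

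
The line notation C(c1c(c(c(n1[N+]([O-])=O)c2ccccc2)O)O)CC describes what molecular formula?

Heavy atoms from the SMILES: 13 C, 2 N, 4 O.
Implicit hydrogens by atom environment:
  5 × C (aromatic): 1 H each → 5
  5 × C (aromatic): no H
  2 × C: 2 H each → 4
  2 × O: 1 H each → 2
  1 × C: 3 H
  1 × N (aromatic): no H
  1 × N (charge +1): no H
  1 × O: no H
  1 × O (charge -1): no H
  Total hydrogens = 14.
Molecular formula: C13H14N2O4

C13H14N2O4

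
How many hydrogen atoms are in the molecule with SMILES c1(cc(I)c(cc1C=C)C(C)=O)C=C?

11

Hydrogens are implicit in SMILES; fill each atom to its normal valence:
  4 × C (aromatic): no H
  2 × C: 2 H each → 4
  2 × C (aromatic): 1 H each → 2
  2 × C: 1 H each → 2
  1 × C: 3 H
  1 × C: no H
  1 × I: no H
  1 × O: no H
  Total hydrogens = 11.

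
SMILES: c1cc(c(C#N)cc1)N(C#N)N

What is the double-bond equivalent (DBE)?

Molecular formula from the SMILES: C8H6N4.
DoU = (2C + 2 + N − H − X)/2 = (2·8 + 2 + 4 − 6 − 0)/2 = 16/2 = 8.
(Structurally: 1 ring(s) + 7 π bond(s) = 8.)

8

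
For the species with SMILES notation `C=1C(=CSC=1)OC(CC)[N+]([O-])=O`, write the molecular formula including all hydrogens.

Heavy atoms from the SMILES: 7 C, 1 N, 3 O, 1 S.
Implicit hydrogens by atom environment:
  3 × C (aromatic): 1 H each → 3
  2 × O: no H
  1 × C: 3 H
  1 × C: 2 H
  1 × C: 1 H
  1 × C (aromatic): no H
  1 × N (charge +1): no H
  1 × O (charge -1): no H
  1 × S (aromatic): no H
  Total hydrogens = 9.
Molecular formula: C7H9NO3S

C7H9NO3S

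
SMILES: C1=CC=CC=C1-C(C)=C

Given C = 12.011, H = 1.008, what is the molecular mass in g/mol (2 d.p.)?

Molecular formula: C9H10.
M = 9×12.011 + 10×1.008 = 118.18 g/mol.

118.18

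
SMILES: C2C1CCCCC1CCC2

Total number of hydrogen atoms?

Hydrogens are implicit in SMILES; fill each atom to its normal valence:
  8 × C: 2 H each → 16
  2 × C: 1 H each → 2
  Total hydrogens = 18.

18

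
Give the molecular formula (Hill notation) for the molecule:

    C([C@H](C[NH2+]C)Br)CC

C6H15BrN+

Heavy atoms from the SMILES: 1 Br, 6 C, 1 N.
Implicit hydrogens by atom environment:
  3 × C: 2 H each → 6
  2 × C: 3 H each → 6
  1 × Br: no H
  1 × C: 1 H
  1 × N (charge +1): 2 H
  Total hydrogens = 15.
Net charge +1.
Molecular formula: C6H15BrN+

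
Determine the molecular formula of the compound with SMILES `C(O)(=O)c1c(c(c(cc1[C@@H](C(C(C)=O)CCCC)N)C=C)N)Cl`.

Heavy atoms from the SMILES: 17 C, 1 Cl, 2 N, 3 O.
Implicit hydrogens by atom environment:
  5 × C (aromatic): no H
  4 × C: 2 H each → 8
  3 × C: 1 H each → 3
  2 × C: 3 H each → 6
  2 × C: no H
  2 × N: 2 H each → 4
  2 × O: no H
  1 × C (aromatic): 1 H
  1 × Cl: no H
  1 × O: 1 H
  Total hydrogens = 23.
Molecular formula: C17H23ClN2O3

C17H23ClN2O3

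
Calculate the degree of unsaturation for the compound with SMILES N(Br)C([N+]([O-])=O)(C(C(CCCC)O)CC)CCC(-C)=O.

2

Molecular formula from the SMILES: C13H25BrN2O4.
DoU = (2C + 2 + N − H − X)/2 = (2·13 + 2 + 2 − 25 − 1)/2 = 4/2 = 2.
(Structurally: 0 ring(s) + 2 π bond(s) = 2.)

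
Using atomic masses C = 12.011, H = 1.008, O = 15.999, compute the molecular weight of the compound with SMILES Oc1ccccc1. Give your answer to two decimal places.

94.11

Molecular formula: C6H6O.
M = 6×12.011 + 6×1.008 + 1×15.999 = 94.11 g/mol.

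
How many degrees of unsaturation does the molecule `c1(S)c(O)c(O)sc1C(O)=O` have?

Molecular formula from the SMILES: C5H4O4S2.
DoU = (2C + 2 + N − H − X)/2 = (2·5 + 2 + 0 − 4 − 0)/2 = 8/2 = 4.
(Structurally: 1 ring(s) + 3 π bond(s) = 4.)

4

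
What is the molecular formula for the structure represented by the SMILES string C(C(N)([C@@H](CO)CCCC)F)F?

Heavy atoms from the SMILES: 8 C, 2 F, 1 N, 1 O.
Implicit hydrogens by atom environment:
  5 × C: 2 H each → 10
  2 × F: no H
  1 × C: 3 H
  1 × C: 1 H
  1 × C: no H
  1 × N: 2 H
  1 × O: 1 H
  Total hydrogens = 17.
Molecular formula: C8H17F2NO

C8H17F2NO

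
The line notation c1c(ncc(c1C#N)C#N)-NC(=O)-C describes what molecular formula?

Heavy atoms from the SMILES: 9 C, 4 N, 1 O.
Implicit hydrogens by atom environment:
  3 × C (aromatic): no H
  3 × C: no H
  2 × C (aromatic): 1 H each → 2
  2 × N: no H
  1 × C: 3 H
  1 × N: 1 H
  1 × N (aromatic): no H
  1 × O: no H
  Total hydrogens = 6.
Molecular formula: C9H6N4O

C9H6N4O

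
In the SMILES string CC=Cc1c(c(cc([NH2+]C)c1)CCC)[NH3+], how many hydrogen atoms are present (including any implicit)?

Hydrogens are implicit in SMILES; fill each atom to its normal valence:
  4 × C (aromatic): no H
  3 × C: 3 H each → 9
  2 × C: 2 H each → 4
  2 × C (aromatic): 1 H each → 2
  2 × C: 1 H each → 2
  1 × N (charge +1): 3 H
  1 × N (charge +1): 2 H
  Total hydrogens = 22.

22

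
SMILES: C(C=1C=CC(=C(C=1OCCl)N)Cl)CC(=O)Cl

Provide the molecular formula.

Heavy atoms from the SMILES: 10 C, 3 Cl, 1 N, 2 O.
Implicit hydrogens by atom environment:
  4 × C (aromatic): no H
  3 × C: 2 H each → 6
  3 × Cl: no H
  2 × C (aromatic): 1 H each → 2
  2 × O: no H
  1 × C: no H
  1 × N: 2 H
  Total hydrogens = 10.
Molecular formula: C10H10Cl3NO2

C10H10Cl3NO2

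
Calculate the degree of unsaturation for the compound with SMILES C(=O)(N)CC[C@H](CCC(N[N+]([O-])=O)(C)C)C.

Molecular formula from the SMILES: C10H21N3O3.
DoU = (2C + 2 + N − H − X)/2 = (2·10 + 2 + 3 − 21 − 0)/2 = 4/2 = 2.
(Structurally: 0 ring(s) + 2 π bond(s) = 2.)

2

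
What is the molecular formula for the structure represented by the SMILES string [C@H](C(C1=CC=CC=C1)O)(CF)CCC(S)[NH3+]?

Heavy atoms from the SMILES: 12 C, 1 F, 1 N, 1 O, 1 S.
Implicit hydrogens by atom environment:
  5 × C (aromatic): 1 H each → 5
  3 × C: 2 H each → 6
  3 × C: 1 H each → 3
  1 × C (aromatic): no H
  1 × F: no H
  1 × N (charge +1): 3 H
  1 × O: 1 H
  1 × S: 1 H
  Total hydrogens = 19.
Net charge +1.
Molecular formula: C12H19FNOS+

C12H19FNOS+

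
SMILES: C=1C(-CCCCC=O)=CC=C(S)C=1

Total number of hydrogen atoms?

Hydrogens are implicit in SMILES; fill each atom to its normal valence:
  4 × C: 2 H each → 8
  4 × C (aromatic): 1 H each → 4
  2 × C (aromatic): no H
  1 × C: 1 H
  1 × O: no H
  1 × S: 1 H
  Total hydrogens = 14.

14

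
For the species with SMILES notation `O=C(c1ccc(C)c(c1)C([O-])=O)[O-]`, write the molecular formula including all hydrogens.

Heavy atoms from the SMILES: 9 C, 4 O.
Implicit hydrogens by atom environment:
  3 × C (aromatic): 1 H each → 3
  3 × C (aromatic): no H
  2 × C: no H
  2 × O: no H
  2 × O (charge -1): no H
  1 × C: 3 H
  Total hydrogens = 6.
Net charge -2.
Molecular formula: [C9H6O4]2-

[C9H6O4]2-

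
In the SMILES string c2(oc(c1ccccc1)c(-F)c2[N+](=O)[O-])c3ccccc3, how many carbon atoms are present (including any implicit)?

The symbol for carbon appears 16 times in the SMILES. Lowercase c denotes aromatic carbon and counts toward C.

16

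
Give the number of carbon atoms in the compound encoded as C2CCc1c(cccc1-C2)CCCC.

14

The symbol for carbon appears 14 times in the SMILES. Lowercase c denotes aromatic carbon and counts toward C.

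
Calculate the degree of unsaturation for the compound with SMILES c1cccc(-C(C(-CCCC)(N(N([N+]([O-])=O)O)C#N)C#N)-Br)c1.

9

Molecular formula from the SMILES: C14H16BrN5O3.
DoU = (2C + 2 + N − H − X)/2 = (2·14 + 2 + 5 − 16 − 1)/2 = 18/2 = 9.
(Structurally: 1 ring(s) + 8 π bond(s) = 9.)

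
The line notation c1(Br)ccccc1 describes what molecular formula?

C6H5Br

Heavy atoms from the SMILES: 1 Br, 6 C.
Implicit hydrogens by atom environment:
  5 × C (aromatic): 1 H each → 5
  1 × Br: no H
  1 × C (aromatic): no H
  Total hydrogens = 5.
Molecular formula: C6H5Br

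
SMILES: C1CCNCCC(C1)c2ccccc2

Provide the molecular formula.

Heavy atoms from the SMILES: 13 C, 1 N.
Implicit hydrogens by atom environment:
  6 × C: 2 H each → 12
  5 × C (aromatic): 1 H each → 5
  1 × C: 1 H
  1 × C (aromatic): no H
  1 × N: 1 H
  Total hydrogens = 19.
Molecular formula: C13H19N

C13H19N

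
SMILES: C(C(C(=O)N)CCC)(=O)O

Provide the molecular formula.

Heavy atoms from the SMILES: 6 C, 1 N, 3 O.
Implicit hydrogens by atom environment:
  2 × C: 2 H each → 4
  2 × C: no H
  2 × O: no H
  1 × C: 3 H
  1 × C: 1 H
  1 × N: 2 H
  1 × O: 1 H
  Total hydrogens = 11.
Molecular formula: C6H11NO3

C6H11NO3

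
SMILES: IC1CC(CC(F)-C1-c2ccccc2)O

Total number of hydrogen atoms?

Hydrogens are implicit in SMILES; fill each atom to its normal valence:
  5 × C (aromatic): 1 H each → 5
  4 × C: 1 H each → 4
  2 × C: 2 H each → 4
  1 × C (aromatic): no H
  1 × F: no H
  1 × I: no H
  1 × O: 1 H
  Total hydrogens = 14.

14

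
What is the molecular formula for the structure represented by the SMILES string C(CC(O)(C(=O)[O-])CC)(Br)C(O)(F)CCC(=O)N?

C10H16BrFNO5-

Heavy atoms from the SMILES: 1 Br, 10 C, 1 F, 1 N, 5 O.
Implicit hydrogens by atom environment:
  4 × C: 2 H each → 8
  4 × C: no H
  2 × O: 1 H each → 2
  2 × O: no H
  1 × Br: no H
  1 × C: 3 H
  1 × C: 1 H
  1 × F: no H
  1 × N: 2 H
  1 × O (charge -1): no H
  Total hydrogens = 16.
Net charge -1.
Molecular formula: C10H16BrFNO5-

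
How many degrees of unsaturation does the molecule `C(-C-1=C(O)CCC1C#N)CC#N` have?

6

Molecular formula from the SMILES: C9H10N2O.
DoU = (2C + 2 + N − H − X)/2 = (2·9 + 2 + 2 − 10 − 0)/2 = 12/2 = 6.
(Structurally: 1 ring(s) + 5 π bond(s) = 6.)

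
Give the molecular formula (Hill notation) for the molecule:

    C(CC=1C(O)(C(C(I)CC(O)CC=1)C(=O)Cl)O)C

C12H18ClIO4

Heavy atoms from the SMILES: 12 C, 1 Cl, 1 I, 4 O.
Implicit hydrogens by atom environment:
  4 × C: 2 H each → 8
  4 × C: 1 H each → 4
  3 × C: no H
  3 × O: 1 H each → 3
  1 × C: 3 H
  1 × Cl: no H
  1 × I: no H
  1 × O: no H
  Total hydrogens = 18.
Molecular formula: C12H18ClIO4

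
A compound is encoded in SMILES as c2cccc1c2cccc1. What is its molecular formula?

Heavy atoms from the SMILES: 10 C.
Implicit hydrogens by atom environment:
  8 × C (aromatic): 1 H each → 8
  2 × C (aromatic): no H
  Total hydrogens = 8.
Molecular formula: C10H8

C10H8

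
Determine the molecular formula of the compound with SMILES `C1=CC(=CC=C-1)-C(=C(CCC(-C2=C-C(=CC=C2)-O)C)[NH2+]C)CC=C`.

C22H28NO+

Heavy atoms from the SMILES: 22 C, 1 N, 1 O.
Implicit hydrogens by atom environment:
  9 × C (aromatic): 1 H each → 9
  4 × C: 2 H each → 8
  3 × C (aromatic): no H
  2 × C: 3 H each → 6
  2 × C: 1 H each → 2
  2 × C: no H
  1 × N (charge +1): 2 H
  1 × O: 1 H
  Total hydrogens = 28.
Net charge +1.
Molecular formula: C22H28NO+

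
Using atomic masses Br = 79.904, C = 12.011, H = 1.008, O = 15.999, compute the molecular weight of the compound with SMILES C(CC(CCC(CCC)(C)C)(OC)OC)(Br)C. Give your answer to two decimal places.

309.29

Molecular formula: C14H29BrO2.
M = 1×79.904 + 14×12.011 + 29×1.008 + 2×15.999 = 309.29 g/mol.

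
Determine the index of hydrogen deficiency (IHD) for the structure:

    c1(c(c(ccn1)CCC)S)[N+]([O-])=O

Molecular formula from the SMILES: C8H10N2O2S.
DoU = (2C + 2 + N − H − X)/2 = (2·8 + 2 + 2 − 10 − 0)/2 = 10/2 = 5.
(Structurally: 1 ring(s) + 4 π bond(s) = 5.)

5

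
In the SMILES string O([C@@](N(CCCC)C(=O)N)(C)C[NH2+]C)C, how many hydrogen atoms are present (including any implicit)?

24

Hydrogens are implicit in SMILES; fill each atom to its normal valence:
  4 × C: 3 H each → 12
  4 × C: 2 H each → 8
  2 × C: no H
  2 × O: no H
  1 × N: 2 H
  1 × N (charge +1): 2 H
  1 × N: no H
  Total hydrogens = 24.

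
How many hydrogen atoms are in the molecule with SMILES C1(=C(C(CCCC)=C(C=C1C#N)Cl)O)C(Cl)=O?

11

Hydrogens are implicit in SMILES; fill each atom to its normal valence:
  5 × C (aromatic): no H
  3 × C: 2 H each → 6
  2 × C: no H
  2 × Cl: no H
  1 × C: 3 H
  1 × C (aromatic): 1 H
  1 × N: no H
  1 × O: 1 H
  1 × O: no H
  Total hydrogens = 11.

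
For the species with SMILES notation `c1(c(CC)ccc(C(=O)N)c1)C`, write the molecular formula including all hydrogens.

C10H13NO

Heavy atoms from the SMILES: 10 C, 1 N, 1 O.
Implicit hydrogens by atom environment:
  3 × C (aromatic): 1 H each → 3
  3 × C (aromatic): no H
  2 × C: 3 H each → 6
  1 × C: 2 H
  1 × C: no H
  1 × N: 2 H
  1 × O: no H
  Total hydrogens = 13.
Molecular formula: C10H13NO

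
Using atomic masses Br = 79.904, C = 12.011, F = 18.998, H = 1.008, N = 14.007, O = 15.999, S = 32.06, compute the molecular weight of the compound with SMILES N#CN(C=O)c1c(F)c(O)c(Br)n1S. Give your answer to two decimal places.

Molecular formula: C6H3BrFN3O2S.
M = 1×79.904 + 6×12.011 + 1×18.998 + 3×1.008 + 3×14.007 + 2×15.999 + 1×32.06 = 280.07 g/mol.

280.07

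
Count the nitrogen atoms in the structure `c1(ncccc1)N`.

2

The symbol for nitrogen appears 2 times in the SMILES.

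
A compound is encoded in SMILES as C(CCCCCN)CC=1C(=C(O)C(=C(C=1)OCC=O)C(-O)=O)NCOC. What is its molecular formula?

C18H28N2O6

Heavy atoms from the SMILES: 18 C, 2 N, 6 O.
Implicit hydrogens by atom environment:
  9 × C: 2 H each → 18
  5 × C (aromatic): no H
  4 × O: no H
  2 × O: 1 H each → 2
  1 × C: 3 H
  1 × C (aromatic): 1 H
  1 × C: 1 H
  1 × C: no H
  1 × N: 2 H
  1 × N: 1 H
  Total hydrogens = 28.
Molecular formula: C18H28N2O6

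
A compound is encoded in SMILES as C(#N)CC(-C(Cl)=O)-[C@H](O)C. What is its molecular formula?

Heavy atoms from the SMILES: 6 C, 1 Cl, 1 N, 2 O.
Implicit hydrogens by atom environment:
  2 × C: 1 H each → 2
  2 × C: no H
  1 × C: 3 H
  1 × C: 2 H
  1 × Cl: no H
  1 × N: no H
  1 × O: 1 H
  1 × O: no H
  Total hydrogens = 8.
Molecular formula: C6H8ClNO2

C6H8ClNO2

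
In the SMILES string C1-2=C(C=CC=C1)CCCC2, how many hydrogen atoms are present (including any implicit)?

Hydrogens are implicit in SMILES; fill each atom to its normal valence:
  4 × C: 2 H each → 8
  4 × C (aromatic): 1 H each → 4
  2 × C (aromatic): no H
  Total hydrogens = 12.

12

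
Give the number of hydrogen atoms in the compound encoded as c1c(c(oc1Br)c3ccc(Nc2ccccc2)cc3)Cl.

11

Hydrogens are implicit in SMILES; fill each atom to its normal valence:
  10 × C (aromatic): 1 H each → 10
  6 × C (aromatic): no H
  1 × Br: no H
  1 × Cl: no H
  1 × N: 1 H
  1 × O (aromatic): no H
  Total hydrogens = 11.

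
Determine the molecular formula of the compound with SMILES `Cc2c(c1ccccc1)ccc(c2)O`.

C13H12O

Heavy atoms from the SMILES: 13 C, 1 O.
Implicit hydrogens by atom environment:
  8 × C (aromatic): 1 H each → 8
  4 × C (aromatic): no H
  1 × C: 3 H
  1 × O: 1 H
  Total hydrogens = 12.
Molecular formula: C13H12O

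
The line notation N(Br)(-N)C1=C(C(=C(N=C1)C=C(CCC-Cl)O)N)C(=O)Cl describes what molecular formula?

Heavy atoms from the SMILES: 1 Br, 11 C, 2 Cl, 4 N, 2 O.
Implicit hydrogens by atom environment:
  4 × C (aromatic): no H
  3 × C: 2 H each → 6
  2 × C: no H
  2 × Cl: no H
  2 × N: 2 H each → 4
  1 × Br: no H
  1 × C (aromatic): 1 H
  1 × C: 1 H
  1 × N (aromatic): no H
  1 × N: no H
  1 × O: 1 H
  1 × O: no H
  Total hydrogens = 13.
Molecular formula: C11H13BrCl2N4O2

C11H13BrCl2N4O2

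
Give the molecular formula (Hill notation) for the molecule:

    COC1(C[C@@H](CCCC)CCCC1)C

C13H26O

Heavy atoms from the SMILES: 13 C, 1 O.
Implicit hydrogens by atom environment:
  8 × C: 2 H each → 16
  3 × C: 3 H each → 9
  1 × C: 1 H
  1 × C: no H
  1 × O: no H
  Total hydrogens = 26.
Molecular formula: C13H26O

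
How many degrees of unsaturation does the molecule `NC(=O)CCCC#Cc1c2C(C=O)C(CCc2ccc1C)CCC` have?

9

Molecular formula from the SMILES: C21H27NO2.
DoU = (2C + 2 + N − H − X)/2 = (2·21 + 2 + 1 − 27 − 0)/2 = 18/2 = 9.
(Structurally: 2 ring(s) + 7 π bond(s) = 9.)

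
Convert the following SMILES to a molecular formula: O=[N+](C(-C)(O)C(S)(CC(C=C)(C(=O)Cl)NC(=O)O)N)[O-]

C9H14ClN3O6S

Heavy atoms from the SMILES: 9 C, 1 Cl, 3 N, 6 O, 1 S.
Implicit hydrogens by atom environment:
  5 × C: no H
  3 × O: no H
  2 × C: 2 H each → 4
  2 × O: 1 H each → 2
  1 × C: 3 H
  1 × C: 1 H
  1 × Cl: no H
  1 × N: 2 H
  1 × N: 1 H
  1 × N (charge +1): no H
  1 × O (charge -1): no H
  1 × S: 1 H
  Total hydrogens = 14.
Molecular formula: C9H14ClN3O6S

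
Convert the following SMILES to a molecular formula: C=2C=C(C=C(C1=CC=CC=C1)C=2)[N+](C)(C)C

Heavy atoms from the SMILES: 15 C, 1 N.
Implicit hydrogens by atom environment:
  9 × C (aromatic): 1 H each → 9
  3 × C: 3 H each → 9
  3 × C (aromatic): no H
  1 × N (charge +1): no H
  Total hydrogens = 18.
Net charge +1.
Molecular formula: C15H18N+

C15H18N+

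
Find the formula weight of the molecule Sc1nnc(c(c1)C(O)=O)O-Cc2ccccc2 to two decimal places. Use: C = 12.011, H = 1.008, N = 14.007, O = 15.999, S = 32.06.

262.28

Molecular formula: C12H10N2O3S.
M = 12×12.011 + 10×1.008 + 2×14.007 + 3×15.999 + 1×32.06 = 262.28 g/mol.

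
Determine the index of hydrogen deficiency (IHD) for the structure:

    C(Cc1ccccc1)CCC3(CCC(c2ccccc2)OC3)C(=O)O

Molecular formula from the SMILES: C22H26O3.
DoU = (2C + 2 + N − H − X)/2 = (2·22 + 2 + 0 − 26 − 0)/2 = 20/2 = 10.
(Structurally: 3 ring(s) + 7 π bond(s) = 10.)

10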